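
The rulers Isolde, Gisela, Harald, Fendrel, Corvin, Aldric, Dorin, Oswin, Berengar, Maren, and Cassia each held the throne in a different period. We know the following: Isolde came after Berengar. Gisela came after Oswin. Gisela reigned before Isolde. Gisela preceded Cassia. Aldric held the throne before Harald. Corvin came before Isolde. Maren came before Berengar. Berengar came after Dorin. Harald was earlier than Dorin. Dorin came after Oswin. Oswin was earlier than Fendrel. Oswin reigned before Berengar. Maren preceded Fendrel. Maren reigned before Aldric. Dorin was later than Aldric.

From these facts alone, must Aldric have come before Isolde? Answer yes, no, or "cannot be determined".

Chain the constraints: Aldric → Dorin → Berengar → Isolde. Each link is directly stated, so Aldric comes before Isolde.

yes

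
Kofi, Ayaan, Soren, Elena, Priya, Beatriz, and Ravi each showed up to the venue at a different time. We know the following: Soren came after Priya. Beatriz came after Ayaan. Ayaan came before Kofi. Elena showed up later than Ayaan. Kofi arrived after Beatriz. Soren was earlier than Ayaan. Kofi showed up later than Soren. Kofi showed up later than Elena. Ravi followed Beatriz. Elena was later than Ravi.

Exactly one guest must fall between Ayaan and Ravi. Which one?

Tracing the constraints gives Ayaan → Beatriz → Ravi, so Beatriz sits after Ayaan and before Ravi.
No other guest is forced both after Ayaan and before Ravi.

Beatriz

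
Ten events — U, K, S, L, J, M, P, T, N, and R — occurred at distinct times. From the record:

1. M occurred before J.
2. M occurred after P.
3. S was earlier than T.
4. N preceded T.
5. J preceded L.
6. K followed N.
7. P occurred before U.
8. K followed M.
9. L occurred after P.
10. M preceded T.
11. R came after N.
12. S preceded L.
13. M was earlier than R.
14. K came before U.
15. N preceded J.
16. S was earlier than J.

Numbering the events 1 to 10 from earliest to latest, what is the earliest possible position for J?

5

M, N, P, and S must all come before J — 4 forced predecessors.
Nothing else is forced ahead of J, so its earliest slot is position 4 + 1 = 5.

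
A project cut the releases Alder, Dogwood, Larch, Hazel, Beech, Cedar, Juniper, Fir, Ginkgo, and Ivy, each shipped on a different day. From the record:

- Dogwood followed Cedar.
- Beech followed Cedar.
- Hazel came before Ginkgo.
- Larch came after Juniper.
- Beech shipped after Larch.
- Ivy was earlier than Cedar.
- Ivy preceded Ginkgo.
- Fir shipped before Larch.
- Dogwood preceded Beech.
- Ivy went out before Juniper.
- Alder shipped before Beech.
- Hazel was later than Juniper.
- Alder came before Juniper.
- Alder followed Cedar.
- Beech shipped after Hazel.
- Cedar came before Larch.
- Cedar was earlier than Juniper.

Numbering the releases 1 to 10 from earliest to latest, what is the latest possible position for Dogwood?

9

Dogwood must come before Beech — 1 release forced after it.
Everything else can be placed before Dogwood in some valid order, so Dogwood can sit as late as position 10 − 1 = 9.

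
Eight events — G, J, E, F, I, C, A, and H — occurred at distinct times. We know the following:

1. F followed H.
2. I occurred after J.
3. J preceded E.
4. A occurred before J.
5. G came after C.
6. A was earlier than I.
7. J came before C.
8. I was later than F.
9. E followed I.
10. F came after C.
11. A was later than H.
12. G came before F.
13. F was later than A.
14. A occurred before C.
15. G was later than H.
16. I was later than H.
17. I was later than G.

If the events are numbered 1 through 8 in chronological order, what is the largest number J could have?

3

J must come before C, E, F, G, and I — 5 events forced after it.
Everything else can be placed before J in some valid order, so J can sit as late as position 8 − 5 = 3.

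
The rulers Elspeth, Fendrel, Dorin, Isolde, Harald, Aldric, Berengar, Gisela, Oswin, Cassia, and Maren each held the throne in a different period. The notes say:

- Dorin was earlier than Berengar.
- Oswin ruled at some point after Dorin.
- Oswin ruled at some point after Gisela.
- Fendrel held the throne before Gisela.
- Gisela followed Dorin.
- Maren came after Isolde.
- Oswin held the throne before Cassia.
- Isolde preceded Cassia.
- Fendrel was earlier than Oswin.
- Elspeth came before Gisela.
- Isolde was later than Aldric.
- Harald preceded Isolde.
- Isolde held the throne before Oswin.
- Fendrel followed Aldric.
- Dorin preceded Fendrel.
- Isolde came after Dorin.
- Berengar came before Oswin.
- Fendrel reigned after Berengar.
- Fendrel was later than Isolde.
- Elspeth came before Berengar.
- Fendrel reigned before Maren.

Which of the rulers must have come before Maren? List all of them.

Directly stated before Maren: Fendrel and Isolde.
Aldric reaches Maren via Aldric → Fendrel → Maren.
Berengar reaches Maren via Berengar → Fendrel → Maren.
Dorin reaches Maren via Dorin → Isolde → Maren.
Likewise Elspeth and Harald each reach Maren by chaining the stated constraints.
No chain forces Gisela (or any of the others) ahead of Maren.

Aldric, Berengar, Dorin, Elspeth, Fendrel, Harald, Isolde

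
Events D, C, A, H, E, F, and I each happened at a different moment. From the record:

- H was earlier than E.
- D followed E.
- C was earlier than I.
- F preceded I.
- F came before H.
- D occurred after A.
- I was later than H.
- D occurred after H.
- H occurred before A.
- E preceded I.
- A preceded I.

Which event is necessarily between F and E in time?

H

Tracing the constraints gives F → H → E, so H sits after F and before E.
No other event is forced both after F and before E.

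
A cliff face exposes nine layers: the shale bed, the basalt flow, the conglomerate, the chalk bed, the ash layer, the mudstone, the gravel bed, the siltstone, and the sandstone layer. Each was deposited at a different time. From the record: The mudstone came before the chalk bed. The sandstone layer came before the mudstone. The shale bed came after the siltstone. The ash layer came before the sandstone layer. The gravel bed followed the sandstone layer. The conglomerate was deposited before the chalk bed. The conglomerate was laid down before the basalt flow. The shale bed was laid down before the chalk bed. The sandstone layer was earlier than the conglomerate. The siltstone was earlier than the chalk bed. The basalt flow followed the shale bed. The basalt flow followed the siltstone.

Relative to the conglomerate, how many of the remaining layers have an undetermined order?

4

Forced before the conglomerate: the ash layer and the sandstone layer; forced after the conglomerate: the basalt flow and the chalk bed.
That leaves the gravel bed, the mudstone, the shale bed, and the siltstone with no forced order relative to the conglomerate — 4.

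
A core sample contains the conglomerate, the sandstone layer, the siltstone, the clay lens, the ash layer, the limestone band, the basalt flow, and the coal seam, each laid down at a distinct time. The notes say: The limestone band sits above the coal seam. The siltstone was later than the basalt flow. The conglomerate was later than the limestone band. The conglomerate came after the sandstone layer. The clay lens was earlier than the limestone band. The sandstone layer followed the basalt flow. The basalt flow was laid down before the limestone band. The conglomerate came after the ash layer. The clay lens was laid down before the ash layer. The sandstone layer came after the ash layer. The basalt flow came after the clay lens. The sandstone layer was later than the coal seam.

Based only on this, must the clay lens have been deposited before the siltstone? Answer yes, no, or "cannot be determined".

Chain the constraints: the clay lens → the basalt flow → the siltstone. Each link is directly stated, so the clay lens comes before the siltstone.

yes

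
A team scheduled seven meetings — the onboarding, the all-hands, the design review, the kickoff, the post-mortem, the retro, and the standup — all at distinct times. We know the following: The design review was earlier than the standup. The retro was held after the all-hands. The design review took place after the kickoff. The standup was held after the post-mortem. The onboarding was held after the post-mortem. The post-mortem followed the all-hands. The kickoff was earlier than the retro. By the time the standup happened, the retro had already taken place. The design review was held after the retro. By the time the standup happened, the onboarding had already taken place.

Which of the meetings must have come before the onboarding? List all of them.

Directly stated before the onboarding: the post-mortem.
The all-hands reaches the onboarding via the all-hands → the post-mortem → the onboarding.

the all-hands, the post-mortem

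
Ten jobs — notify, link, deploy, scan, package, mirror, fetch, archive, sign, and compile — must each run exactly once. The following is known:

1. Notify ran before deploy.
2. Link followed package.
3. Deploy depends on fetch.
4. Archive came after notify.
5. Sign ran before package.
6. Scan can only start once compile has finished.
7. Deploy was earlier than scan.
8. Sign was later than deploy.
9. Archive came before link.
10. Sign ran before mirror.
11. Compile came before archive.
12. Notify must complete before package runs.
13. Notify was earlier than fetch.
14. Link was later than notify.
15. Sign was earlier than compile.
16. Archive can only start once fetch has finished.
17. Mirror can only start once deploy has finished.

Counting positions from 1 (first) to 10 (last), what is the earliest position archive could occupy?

6

Compile, deploy, fetch, notify, and sign must all come before archive — 5 forced predecessors.
Nothing else is forced ahead of archive, so its earliest slot is position 5 + 1 = 6.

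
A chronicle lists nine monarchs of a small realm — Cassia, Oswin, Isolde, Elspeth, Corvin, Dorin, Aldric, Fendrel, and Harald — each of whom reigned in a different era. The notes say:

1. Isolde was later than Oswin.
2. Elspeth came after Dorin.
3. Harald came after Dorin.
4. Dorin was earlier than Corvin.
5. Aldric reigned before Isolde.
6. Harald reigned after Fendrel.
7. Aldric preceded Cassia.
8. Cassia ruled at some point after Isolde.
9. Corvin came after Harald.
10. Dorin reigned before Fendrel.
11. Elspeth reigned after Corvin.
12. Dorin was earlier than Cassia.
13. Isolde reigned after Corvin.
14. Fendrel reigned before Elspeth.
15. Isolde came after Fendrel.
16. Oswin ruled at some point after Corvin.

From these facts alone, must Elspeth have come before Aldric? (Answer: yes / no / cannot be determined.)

cannot be determined

No chain of stated constraints runs from Elspeth to Aldric, and none runs from Aldric to Elspeth either.
So the relative order of Elspeth and Aldric is not fixed by the given facts.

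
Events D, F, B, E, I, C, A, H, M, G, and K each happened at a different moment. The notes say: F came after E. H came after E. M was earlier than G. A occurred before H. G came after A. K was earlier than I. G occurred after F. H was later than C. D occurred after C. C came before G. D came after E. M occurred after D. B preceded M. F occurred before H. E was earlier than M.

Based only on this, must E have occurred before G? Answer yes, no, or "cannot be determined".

yes

Chain the constraints: E → M → G. Each link is directly stated, so E comes before G.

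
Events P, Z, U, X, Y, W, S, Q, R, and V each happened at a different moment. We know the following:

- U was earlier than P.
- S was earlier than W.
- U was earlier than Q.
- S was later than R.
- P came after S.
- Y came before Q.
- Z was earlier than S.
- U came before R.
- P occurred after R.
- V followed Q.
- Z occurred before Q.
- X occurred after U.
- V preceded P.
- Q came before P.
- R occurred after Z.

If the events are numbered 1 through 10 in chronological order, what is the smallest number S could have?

R, U, and Z must all come before S — 3 forced predecessors.
Nothing else is forced ahead of S, so its earliest slot is position 3 + 1 = 4.

4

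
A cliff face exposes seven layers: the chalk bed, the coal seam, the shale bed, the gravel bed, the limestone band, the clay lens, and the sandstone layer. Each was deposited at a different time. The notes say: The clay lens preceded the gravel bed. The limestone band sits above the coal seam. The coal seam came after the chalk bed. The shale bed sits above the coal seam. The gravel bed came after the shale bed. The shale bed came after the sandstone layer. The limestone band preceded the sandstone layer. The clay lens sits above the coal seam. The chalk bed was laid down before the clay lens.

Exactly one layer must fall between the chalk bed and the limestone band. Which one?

the coal seam

Tracing the constraints gives the chalk bed → the coal seam → the limestone band, so the coal seam sits after the chalk bed and before the limestone band.
No other layer is forced both after the chalk bed and before the limestone band.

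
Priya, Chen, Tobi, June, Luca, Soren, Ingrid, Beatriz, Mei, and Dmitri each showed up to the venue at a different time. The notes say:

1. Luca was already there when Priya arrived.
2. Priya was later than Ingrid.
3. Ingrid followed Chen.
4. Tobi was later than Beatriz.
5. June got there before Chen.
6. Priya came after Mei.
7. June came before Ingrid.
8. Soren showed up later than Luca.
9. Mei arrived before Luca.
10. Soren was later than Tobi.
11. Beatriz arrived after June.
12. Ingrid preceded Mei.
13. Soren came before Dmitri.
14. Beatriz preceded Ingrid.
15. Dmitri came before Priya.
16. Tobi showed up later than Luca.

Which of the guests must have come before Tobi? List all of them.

Directly stated before Tobi: Beatriz and Luca.
Chen reaches Tobi via Chen → Ingrid → Mei → Luca → Tobi.
Ingrid reaches Tobi via Ingrid → Mei → Luca → Tobi.
June reaches Tobi via June → Beatriz → Tobi.
Likewise Mei reaches Tobi by chaining the stated constraints.
No chain forces Priya (or any of the others) ahead of Tobi.

Beatriz, Chen, Ingrid, June, Luca, Mei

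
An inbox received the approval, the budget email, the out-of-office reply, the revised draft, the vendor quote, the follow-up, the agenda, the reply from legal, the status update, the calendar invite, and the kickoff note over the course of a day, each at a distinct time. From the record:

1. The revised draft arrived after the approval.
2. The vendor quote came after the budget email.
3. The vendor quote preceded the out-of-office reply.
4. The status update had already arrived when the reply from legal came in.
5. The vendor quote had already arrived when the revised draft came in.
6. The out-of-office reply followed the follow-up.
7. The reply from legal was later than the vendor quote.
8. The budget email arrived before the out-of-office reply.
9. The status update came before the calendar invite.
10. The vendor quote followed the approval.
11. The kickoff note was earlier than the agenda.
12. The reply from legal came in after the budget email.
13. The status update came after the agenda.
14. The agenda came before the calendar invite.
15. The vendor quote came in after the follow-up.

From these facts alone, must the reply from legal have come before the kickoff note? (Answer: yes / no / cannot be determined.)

Tracing the constraints gives the kickoff note → the agenda → the status update → the reply from legal, so the kickoff note must come before the reply from legal.
That means the reply from legal cannot be before the kickoff note.

no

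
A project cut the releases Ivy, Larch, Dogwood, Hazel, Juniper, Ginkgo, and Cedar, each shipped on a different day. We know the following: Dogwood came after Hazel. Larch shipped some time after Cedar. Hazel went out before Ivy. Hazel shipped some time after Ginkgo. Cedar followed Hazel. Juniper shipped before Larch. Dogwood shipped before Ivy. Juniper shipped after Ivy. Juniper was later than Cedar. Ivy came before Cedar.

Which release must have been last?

Every other release has a chain of constraints placing it before Larch, so Larch is last.

Larch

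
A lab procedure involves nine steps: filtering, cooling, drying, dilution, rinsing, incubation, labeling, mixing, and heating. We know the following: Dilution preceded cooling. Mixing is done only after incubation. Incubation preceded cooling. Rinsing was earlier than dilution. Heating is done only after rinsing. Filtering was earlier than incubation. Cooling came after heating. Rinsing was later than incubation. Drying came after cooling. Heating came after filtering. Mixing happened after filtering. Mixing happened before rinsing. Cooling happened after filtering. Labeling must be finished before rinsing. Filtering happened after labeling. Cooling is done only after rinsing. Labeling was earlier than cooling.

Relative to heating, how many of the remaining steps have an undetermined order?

1

Forced before heating: filtering, incubation, labeling, mixing, and rinsing; forced after heating: cooling and drying.
That leaves dilution with no forced order relative to heating — 1.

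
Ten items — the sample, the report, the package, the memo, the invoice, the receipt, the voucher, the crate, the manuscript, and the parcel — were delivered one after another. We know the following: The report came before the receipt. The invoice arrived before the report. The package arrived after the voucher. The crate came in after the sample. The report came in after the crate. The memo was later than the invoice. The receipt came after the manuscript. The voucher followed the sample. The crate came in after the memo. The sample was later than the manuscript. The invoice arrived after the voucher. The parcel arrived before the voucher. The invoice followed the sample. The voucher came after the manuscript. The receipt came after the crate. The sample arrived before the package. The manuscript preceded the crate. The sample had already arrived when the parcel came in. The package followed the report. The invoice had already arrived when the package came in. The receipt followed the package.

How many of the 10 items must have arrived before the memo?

Directly stated before the memo: the invoice.
The manuscript reaches the memo via the manuscript → the sample → the invoice → the memo.
The parcel reaches the memo via the parcel → the voucher → the invoice → the memo.
The sample reaches the memo via the sample → the invoice → the memo.
Likewise the voucher reaches the memo by chaining the stated constraints.
That's the invoice, the manuscript, the parcel, the sample, and the voucher — 5 in all.

5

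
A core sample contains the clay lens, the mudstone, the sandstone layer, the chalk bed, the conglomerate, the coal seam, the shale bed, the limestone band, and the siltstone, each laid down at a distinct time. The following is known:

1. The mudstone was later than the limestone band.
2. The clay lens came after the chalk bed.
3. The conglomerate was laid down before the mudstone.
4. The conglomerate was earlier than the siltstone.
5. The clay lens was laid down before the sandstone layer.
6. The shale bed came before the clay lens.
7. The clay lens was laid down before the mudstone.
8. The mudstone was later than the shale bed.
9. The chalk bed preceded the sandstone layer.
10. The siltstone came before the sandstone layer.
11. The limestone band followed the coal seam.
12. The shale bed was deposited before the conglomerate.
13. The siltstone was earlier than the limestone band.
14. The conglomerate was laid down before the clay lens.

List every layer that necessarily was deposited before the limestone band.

Directly stated before the limestone band: the coal seam and the siltstone.
The conglomerate reaches the limestone band via the conglomerate → the siltstone → the limestone band.
The shale bed reaches the limestone band via the shale bed → the conglomerate → the siltstone → the limestone band.

the coal seam, the conglomerate, the shale bed, the siltstone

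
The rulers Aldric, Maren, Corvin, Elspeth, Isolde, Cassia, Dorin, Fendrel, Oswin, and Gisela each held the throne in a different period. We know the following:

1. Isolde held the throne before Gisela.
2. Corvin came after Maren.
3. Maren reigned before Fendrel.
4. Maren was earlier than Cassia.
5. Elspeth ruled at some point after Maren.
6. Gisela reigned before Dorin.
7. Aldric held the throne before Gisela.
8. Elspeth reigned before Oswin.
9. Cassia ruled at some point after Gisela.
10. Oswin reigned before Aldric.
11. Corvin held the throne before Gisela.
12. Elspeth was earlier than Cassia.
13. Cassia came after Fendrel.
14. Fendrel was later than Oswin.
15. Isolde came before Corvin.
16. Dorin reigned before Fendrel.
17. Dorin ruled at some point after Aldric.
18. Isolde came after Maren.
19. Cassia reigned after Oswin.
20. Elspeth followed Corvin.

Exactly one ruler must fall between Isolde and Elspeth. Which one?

Tracing the constraints gives Isolde → Corvin → Elspeth, so Corvin sits after Isolde and before Elspeth.
No other ruler is forced both after Isolde and before Elspeth.

Corvin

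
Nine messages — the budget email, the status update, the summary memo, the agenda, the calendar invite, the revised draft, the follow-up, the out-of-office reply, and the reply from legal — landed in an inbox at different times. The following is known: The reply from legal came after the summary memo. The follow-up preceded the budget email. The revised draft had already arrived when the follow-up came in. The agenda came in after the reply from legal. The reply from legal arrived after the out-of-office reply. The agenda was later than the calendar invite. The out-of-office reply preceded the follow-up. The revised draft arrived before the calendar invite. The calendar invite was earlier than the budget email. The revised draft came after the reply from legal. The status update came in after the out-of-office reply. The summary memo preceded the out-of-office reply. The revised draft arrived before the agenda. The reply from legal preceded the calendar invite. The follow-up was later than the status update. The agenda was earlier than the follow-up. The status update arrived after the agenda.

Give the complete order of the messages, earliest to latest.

The constraints fix every adjacent pair, so only one ordering works:
the summary memo → the out-of-office reply → the reply from legal → the revised draft → the calendar invite → the agenda → the status update → the follow-up → the budget email.

the summary memo, the out-of-office reply, the reply from legal, the revised draft, the calendar invite, the agenda, the status update, the follow-up, the budget email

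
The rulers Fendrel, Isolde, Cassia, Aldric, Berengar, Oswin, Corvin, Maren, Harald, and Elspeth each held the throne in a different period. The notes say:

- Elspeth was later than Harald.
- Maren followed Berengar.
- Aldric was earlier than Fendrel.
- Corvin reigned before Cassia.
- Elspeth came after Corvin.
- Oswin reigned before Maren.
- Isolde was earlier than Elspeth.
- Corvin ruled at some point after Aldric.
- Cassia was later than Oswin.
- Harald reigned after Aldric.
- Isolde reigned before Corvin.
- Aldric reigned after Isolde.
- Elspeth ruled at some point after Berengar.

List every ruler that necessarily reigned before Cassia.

Directly stated before Cassia: Corvin and Oswin.
Aldric reaches Cassia via Aldric → Corvin → Cassia.
Isolde reaches Cassia via Isolde → Corvin → Cassia.
No chain forces Berengar (or any of the others) ahead of Cassia.

Aldric, Corvin, Isolde, Oswin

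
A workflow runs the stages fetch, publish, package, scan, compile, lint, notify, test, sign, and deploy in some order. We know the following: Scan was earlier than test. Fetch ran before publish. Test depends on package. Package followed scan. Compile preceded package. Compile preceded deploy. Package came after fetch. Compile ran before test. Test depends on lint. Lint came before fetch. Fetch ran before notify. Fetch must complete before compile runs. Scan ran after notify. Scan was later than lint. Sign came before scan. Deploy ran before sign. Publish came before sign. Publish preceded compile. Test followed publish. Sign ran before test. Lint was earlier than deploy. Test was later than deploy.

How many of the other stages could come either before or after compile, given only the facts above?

Forced before compile: fetch, lint, and publish; forced after compile: deploy, package, scan, sign, and test.
That leaves notify with no forced order relative to compile — 1.

1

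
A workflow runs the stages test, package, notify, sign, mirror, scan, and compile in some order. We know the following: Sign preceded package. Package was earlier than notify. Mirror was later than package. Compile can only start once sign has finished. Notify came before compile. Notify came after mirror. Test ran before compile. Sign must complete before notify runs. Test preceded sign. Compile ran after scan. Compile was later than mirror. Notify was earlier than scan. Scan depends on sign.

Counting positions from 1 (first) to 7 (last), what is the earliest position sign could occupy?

2

Test must come before sign — 1 forced predecessor.
Nothing else is forced ahead of sign, so its earliest slot is position 1 + 1 = 2.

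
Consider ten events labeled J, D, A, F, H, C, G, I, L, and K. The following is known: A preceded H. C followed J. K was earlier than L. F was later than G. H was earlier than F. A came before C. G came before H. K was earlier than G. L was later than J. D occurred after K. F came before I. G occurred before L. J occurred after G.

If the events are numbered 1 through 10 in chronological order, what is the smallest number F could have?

5

A, G, H, and K must all come before F — 4 forced predecessors.
Nothing else is forced ahead of F, so its earliest slot is position 4 + 1 = 5.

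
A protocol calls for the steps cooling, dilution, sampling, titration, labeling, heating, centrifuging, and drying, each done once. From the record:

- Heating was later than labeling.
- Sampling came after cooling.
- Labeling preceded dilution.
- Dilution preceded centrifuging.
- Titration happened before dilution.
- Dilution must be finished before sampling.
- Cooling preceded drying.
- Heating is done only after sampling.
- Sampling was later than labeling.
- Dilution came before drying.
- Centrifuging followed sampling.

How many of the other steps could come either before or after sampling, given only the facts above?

Forced before sampling: cooling, dilution, labeling, and titration; forced after sampling: centrifuging and heating.
That leaves drying with no forced order relative to sampling — 1.

1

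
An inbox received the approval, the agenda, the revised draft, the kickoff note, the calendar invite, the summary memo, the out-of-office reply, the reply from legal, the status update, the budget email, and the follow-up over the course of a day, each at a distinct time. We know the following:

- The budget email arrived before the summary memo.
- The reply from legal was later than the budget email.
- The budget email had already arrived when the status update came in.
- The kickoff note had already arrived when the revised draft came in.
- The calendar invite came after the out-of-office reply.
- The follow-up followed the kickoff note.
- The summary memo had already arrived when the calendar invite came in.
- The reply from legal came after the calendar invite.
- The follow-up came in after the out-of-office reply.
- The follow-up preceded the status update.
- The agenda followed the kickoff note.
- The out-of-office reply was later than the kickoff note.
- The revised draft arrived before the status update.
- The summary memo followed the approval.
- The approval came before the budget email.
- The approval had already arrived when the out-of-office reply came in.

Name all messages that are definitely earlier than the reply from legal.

Directly stated before the reply from legal: the budget email and the calendar invite.
The approval reaches the reply from legal via the approval → the budget email → the reply from legal.
The kickoff note reaches the reply from legal via the kickoff note → the out-of-office reply → the calendar invite → the reply from legal.
The out-of-office reply reaches the reply from legal via the out-of-office reply → the calendar invite → the reply from legal.
Likewise the summary memo reaches the reply from legal by chaining the stated constraints.
No chain forces the follow-up (or any of the others) ahead of the reply from legal.

the approval, the budget email, the calendar invite, the kickoff note, the out-of-office reply, the summary memo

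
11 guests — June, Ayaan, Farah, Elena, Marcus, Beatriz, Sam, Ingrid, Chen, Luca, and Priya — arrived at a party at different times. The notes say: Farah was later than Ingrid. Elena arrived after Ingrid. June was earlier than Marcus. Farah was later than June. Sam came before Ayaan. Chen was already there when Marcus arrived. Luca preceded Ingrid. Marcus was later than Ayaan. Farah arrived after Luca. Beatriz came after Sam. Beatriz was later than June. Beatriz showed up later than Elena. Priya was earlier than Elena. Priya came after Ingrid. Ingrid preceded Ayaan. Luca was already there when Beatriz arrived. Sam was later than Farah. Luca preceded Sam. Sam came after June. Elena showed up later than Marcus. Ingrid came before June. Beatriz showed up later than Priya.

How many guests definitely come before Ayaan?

Directly stated before Ayaan: Ingrid and Sam.
Farah reaches Ayaan via Farah → Sam → Ayaan.
June reaches Ayaan via June → Sam → Ayaan.
Luca reaches Ayaan via Luca → Ingrid → Ayaan.
No chain forces Beatriz (or any of the others) ahead of Ayaan.
That's Farah, Ingrid, June, Luca, and Sam — 5 in all.

5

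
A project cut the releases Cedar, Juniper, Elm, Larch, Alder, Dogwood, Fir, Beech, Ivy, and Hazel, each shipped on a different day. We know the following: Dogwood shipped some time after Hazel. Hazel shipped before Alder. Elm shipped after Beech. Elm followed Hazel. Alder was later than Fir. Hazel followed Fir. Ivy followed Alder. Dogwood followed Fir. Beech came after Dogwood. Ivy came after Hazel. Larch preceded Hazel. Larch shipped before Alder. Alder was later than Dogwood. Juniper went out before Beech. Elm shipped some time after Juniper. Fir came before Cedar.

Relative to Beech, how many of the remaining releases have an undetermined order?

3

Forced before Beech: Dogwood, Fir, Hazel, Juniper, and Larch; forced after Beech: Elm.
That leaves Alder, Cedar, and Ivy with no forced order relative to Beech — 3.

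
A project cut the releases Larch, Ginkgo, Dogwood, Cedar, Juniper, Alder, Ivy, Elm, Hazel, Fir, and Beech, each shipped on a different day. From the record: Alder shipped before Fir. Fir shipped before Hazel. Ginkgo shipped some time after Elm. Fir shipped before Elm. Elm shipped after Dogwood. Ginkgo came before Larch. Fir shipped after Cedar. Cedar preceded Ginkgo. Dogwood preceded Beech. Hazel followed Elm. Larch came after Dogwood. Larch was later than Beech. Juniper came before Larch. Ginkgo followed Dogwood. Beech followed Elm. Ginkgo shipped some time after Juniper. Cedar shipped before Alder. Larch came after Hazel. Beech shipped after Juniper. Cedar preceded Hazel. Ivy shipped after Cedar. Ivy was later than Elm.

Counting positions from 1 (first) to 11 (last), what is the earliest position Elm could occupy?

Alder, Cedar, Dogwood, and Fir must all come before Elm — 4 forced predecessors.
Nothing else is forced ahead of Elm, so its earliest slot is position 4 + 1 = 5.

5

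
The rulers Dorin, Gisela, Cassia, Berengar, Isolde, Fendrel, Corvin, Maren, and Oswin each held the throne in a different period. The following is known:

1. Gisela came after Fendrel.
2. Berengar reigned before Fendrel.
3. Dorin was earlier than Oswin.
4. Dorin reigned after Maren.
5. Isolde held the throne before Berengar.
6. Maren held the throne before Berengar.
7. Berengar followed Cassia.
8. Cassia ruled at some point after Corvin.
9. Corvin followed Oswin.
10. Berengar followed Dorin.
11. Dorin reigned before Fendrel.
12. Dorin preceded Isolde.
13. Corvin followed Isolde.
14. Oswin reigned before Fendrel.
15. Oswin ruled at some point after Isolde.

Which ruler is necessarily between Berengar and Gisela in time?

Tracing the constraints gives Berengar → Fendrel → Gisela, so Fendrel sits after Berengar and before Gisela.
No other ruler is forced both after Berengar and before Gisela.

Fendrel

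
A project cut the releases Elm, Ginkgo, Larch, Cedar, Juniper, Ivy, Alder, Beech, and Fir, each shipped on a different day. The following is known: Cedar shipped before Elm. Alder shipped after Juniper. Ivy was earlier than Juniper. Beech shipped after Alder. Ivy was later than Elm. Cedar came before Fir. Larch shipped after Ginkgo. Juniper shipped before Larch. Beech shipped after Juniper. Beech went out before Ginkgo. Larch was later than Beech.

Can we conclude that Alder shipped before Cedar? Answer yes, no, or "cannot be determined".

no

Tracing the constraints gives Cedar → Elm → Ivy → Juniper → Alder, so Cedar must come before Alder.
That means Alder cannot be before Cedar.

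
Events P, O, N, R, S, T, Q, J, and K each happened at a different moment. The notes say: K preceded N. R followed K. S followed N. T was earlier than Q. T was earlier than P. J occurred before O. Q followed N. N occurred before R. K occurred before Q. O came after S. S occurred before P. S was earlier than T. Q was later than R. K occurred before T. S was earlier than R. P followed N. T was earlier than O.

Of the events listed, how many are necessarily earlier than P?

Directly stated before P: N, S, and T.
K reaches P via K → N → P.
That's K, N, S, and T — 4 in all.

4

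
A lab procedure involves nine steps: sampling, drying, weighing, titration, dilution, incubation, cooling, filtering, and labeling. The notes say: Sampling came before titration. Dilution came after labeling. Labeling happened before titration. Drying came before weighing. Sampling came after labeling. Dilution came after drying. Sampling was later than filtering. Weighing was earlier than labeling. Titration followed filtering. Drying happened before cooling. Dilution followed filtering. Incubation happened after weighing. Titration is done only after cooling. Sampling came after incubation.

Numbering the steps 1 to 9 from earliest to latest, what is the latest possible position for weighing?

Weighing must come before dilution, incubation, labeling, sampling, and titration — 5 steps forced after it.
Everything else can be placed before weighing in some valid order, so weighing can sit as late as position 9 − 5 = 4.

4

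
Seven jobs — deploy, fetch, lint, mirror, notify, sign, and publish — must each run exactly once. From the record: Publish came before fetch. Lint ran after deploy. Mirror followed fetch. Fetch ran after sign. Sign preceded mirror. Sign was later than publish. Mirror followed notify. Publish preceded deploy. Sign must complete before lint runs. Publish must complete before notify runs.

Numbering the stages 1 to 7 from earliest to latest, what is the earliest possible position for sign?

2

Publish must come before sign — 1 forced predecessor.
Nothing else is forced ahead of sign, so its earliest slot is position 1 + 1 = 2.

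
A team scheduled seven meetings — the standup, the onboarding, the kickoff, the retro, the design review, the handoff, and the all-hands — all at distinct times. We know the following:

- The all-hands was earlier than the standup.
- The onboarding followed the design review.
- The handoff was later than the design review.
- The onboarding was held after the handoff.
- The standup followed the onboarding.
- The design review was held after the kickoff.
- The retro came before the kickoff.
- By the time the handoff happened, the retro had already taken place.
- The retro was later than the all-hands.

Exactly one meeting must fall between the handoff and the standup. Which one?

the onboarding

Tracing the constraints gives the handoff → the onboarding → the standup, so the onboarding sits after the handoff and before the standup.
No other meeting is forced both after the handoff and before the standup.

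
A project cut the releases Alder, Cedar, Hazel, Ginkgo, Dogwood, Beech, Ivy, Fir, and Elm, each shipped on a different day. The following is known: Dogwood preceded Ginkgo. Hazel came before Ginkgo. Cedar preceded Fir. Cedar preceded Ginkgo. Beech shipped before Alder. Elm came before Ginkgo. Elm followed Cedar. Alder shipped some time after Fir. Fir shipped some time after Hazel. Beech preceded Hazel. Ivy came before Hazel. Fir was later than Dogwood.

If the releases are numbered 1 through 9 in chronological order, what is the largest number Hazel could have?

Hazel must come before Alder, Fir, and Ginkgo — 3 releases forced after it.
Everything else can be placed before Hazel in some valid order, so Hazel can sit as late as position 9 − 3 = 6.

6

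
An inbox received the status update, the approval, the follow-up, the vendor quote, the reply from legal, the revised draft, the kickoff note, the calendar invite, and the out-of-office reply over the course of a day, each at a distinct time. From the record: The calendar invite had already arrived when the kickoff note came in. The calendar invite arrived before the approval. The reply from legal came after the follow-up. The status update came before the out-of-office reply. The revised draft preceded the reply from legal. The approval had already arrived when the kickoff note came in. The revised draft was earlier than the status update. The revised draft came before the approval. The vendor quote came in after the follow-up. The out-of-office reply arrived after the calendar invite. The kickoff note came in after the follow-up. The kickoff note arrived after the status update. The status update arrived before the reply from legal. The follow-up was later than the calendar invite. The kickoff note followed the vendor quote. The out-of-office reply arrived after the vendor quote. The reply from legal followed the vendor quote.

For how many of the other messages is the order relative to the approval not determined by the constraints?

5

Forced before the approval: the calendar invite and the revised draft; forced after the approval: the kickoff note.
That leaves the follow-up, the out-of-office reply, the reply from legal, the status update, and the vendor quote with no forced order relative to the approval — 5.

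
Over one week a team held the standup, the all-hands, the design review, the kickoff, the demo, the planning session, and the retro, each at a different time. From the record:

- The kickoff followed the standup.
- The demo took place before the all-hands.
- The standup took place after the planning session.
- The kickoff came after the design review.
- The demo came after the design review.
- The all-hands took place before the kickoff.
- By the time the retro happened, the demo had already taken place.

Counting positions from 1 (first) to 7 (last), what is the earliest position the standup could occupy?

2

The planning session must come before the standup — 1 forced predecessor.
Nothing else is forced ahead of the standup, so its earliest slot is position 1 + 1 = 2.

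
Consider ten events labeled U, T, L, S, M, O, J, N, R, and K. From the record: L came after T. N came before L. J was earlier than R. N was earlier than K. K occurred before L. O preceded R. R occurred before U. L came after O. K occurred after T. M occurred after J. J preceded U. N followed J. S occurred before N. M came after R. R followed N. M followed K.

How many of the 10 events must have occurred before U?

5

Directly stated before U: J and R.
N reaches U via N → R → U.
O reaches U via O → R → U.
S reaches U via S → N → R → U.
That's J, N, O, R, and S — 5 in all.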